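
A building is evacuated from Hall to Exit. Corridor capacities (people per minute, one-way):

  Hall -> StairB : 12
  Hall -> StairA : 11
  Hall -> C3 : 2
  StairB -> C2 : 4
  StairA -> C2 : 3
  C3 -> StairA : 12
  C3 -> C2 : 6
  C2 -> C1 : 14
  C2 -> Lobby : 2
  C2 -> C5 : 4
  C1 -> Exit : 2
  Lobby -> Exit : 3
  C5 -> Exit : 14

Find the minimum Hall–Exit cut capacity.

Augment Hall→StairB→C2→C1→Exit: bottleneck 2, flow now 2.
Augment Hall→StairB→C2→Lobby→Exit: bottleneck 2, flow now 4.
Augment Hall→StairA→C2→C5→Exit: bottleneck 3, flow now 7.
Augment Hall→C3→C2→C5→Exit: bottleneck 1, flow now 8.
No augmenting path remains; maximum flow = 8.
By max-flow min-cut, the minimum cut capacity equals the max flow.
In the residual graph, reachable from Hall: {Hall, StairB, StairA, C3, C2, C1}.
Min-cut edges: C2→Lobby (2), C2→C5 (4), C1→Exit (2); capacity 2 + 4 + 2 = 8.

8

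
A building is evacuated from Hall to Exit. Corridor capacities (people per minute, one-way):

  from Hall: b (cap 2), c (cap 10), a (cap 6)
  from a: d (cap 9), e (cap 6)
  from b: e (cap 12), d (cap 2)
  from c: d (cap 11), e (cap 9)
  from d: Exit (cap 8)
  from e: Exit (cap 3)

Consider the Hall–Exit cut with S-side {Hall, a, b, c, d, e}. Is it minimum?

Yes — it is a minimum cut (capacity 11).

Given cut capacity: 8 + 3 = 11.
Augment Hall→a→d→Exit: bottleneck 6, flow now 6.
Augment Hall→b→d→Exit: bottleneck 2, flow now 8.
Augment Hall→c→e→Exit: bottleneck 3, flow now 11.
No augmenting path remains; maximum flow = 11.
Cut capacity 11 equals the max flow, so it is a minimum cut.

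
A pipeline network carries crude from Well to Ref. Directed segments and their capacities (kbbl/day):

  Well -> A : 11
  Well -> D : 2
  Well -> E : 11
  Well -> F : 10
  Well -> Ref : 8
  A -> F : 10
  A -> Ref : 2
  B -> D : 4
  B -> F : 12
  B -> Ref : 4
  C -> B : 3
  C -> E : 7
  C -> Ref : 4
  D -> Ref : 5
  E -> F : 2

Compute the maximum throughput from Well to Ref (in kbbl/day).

Augment Well→Ref: bottleneck 8, flow now 8.
Augment Well→A→Ref: bottleneck 2, flow now 10.
Augment Well→D→Ref: bottleneck 2, flow now 12.
No augmenting path remains; maximum flow = 12.
In the residual graph, reachable from Well: {Well, A, E, F}.
Min-cut edges: Well→D (2), Well→Ref (8), A→Ref (2); capacity 2 + 8 + 2 = 12.
This cut is saturated, so no flow can exceed 12.

12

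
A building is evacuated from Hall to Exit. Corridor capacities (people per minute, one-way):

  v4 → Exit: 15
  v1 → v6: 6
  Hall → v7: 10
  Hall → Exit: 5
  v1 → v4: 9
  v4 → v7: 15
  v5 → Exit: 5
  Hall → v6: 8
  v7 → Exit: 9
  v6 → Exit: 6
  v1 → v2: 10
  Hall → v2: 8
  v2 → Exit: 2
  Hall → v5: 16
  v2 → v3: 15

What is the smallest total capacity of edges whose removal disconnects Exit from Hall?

27

Augment Hall→Exit: bottleneck 5, flow now 5.
Augment Hall→v2→Exit: bottleneck 2, flow now 7.
Augment Hall→v5→Exit: bottleneck 5, flow now 12.
Augment Hall→v6→Exit: bottleneck 6, flow now 18.
Augment Hall→v7→Exit: bottleneck 9, flow now 27.
No augmenting path remains; maximum flow = 27.
By max-flow min-cut, the minimum cut capacity equals the max flow.
In the residual graph, reachable from Hall: {Hall, v2, v3, v5, v6, v7}.
Min-cut edges: Hall→Exit (5), v2→Exit (2), v5→Exit (5), v6→Exit (6), v7→Exit (9); capacity 5 + 2 + 5 + 6 + 9 = 27.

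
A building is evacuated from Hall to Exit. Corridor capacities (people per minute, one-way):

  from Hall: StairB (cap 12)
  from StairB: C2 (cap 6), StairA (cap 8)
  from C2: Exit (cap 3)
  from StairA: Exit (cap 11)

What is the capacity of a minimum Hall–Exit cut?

Augment Hall→StairB→C2→Exit: bottleneck 3, flow now 3.
Augment Hall→StairB→StairA→Exit: bottleneck 8, flow now 11.
No augmenting path remains; maximum flow = 11.
By max-flow min-cut, the minimum cut capacity equals the max flow.
In the residual graph, reachable from Hall: {Hall, StairB, C2}.
Min-cut edges: StairB→StairA (8), C2→Exit (3); capacity 8 + 3 = 11.

11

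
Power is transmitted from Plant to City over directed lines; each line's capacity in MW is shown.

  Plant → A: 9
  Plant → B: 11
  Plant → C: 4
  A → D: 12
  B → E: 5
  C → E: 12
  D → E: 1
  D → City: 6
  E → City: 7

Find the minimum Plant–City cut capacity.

13

Augment Plant→A→D→City: bottleneck 6, flow now 6.
Augment Plant→B→E→City: bottleneck 5, flow now 11.
Augment Plant→C→E→City: bottleneck 2, flow now 13.
No augmenting path remains; maximum flow = 13.
By max-flow min-cut, the minimum cut capacity equals the max flow.
In the residual graph, reachable from Plant: {Plant, A, B, C, D, E}.
Min-cut edges: D→City (6), E→City (7); capacity 6 + 7 = 13.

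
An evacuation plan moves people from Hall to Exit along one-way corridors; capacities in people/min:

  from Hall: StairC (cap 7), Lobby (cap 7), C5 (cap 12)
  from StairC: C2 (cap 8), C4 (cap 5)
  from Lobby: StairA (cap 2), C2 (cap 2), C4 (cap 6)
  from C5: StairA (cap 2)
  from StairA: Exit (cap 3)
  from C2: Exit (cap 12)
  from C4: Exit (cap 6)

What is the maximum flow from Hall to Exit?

Augment Hall→StairC→C2→Exit: bottleneck 7, flow now 7.
Augment Hall→Lobby→StairA→Exit: bottleneck 2, flow now 9.
Augment Hall→Lobby→C2→Exit: bottleneck 2, flow now 11.
Augment Hall→Lobby→C4→Exit: bottleneck 3, flow now 14.
Augment Hall→C5→StairA→Exit: bottleneck 1, flow now 15.
Augment Hall→C5→StairA→Lobby→C4→Exit: bottleneck 1, flow now 16. (uses reverse residual edge)
No augmenting path remains; maximum flow = 16.
In the residual graph, reachable from Hall: {Hall, C5}.
Min-cut edges: Hall→StairC (7), Hall→Lobby (7), C5→StairA (2); capacity 7 + 7 + 2 = 16.
This cut is saturated, so no flow can exceed 16.

16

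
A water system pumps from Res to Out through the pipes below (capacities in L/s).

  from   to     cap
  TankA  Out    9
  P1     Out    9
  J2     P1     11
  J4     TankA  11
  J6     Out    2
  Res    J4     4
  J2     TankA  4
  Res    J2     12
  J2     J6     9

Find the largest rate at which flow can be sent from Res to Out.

Augment Res→J4→TankA→Out: bottleneck 4, flow now 4.
Augment Res→J2→TankA→Out: bottleneck 4, flow now 8.
Augment Res→J2→P1→Out: bottleneck 8, flow now 16.
No augmenting path remains; maximum flow = 16.
In the residual graph, reachable from Res: {Res}.
Min-cut edges: Res→J4 (4), Res→J2 (12); capacity 4 + 12 = 16.
This cut is saturated, so no flow can exceed 16.

16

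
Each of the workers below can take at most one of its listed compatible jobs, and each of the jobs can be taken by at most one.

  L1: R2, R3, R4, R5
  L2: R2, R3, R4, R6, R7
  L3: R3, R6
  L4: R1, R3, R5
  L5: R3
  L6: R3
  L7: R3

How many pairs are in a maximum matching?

5

Unit-capacity flow: source→left, listed edges, right→sink; max matching = max flow.
Augmenting path L1→R2 (+1); matched 1.
Augmenting path L2→R3 (+1); matched 2.
Augmenting path L3→R6 (+1); matched 3.
Augmenting path L4→R1 (+1); matched 4.
Augmenting path L5→R3→L2→R4 (+1); matched 5.
No augmenting path remains; maximum matching = 5.
König certificate: {L1, L2, L3, L4, R3} is a vertex cover of size 5 (every listed pair touches it), so no matching can be larger.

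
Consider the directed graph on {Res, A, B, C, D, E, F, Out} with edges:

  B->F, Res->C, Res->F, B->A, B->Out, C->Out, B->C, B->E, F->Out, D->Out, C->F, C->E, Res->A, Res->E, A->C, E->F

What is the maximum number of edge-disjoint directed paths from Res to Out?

2

Assign every edge capacity 1; by Menger, the answer equals the max flow.
Path Res→C→Out (+1); total 1.
Path Res→F→Out (+1); total 2.
No residual Res→Out path; max flow = 2.
Certifying cut of size 2: {C→Out, F→Out}.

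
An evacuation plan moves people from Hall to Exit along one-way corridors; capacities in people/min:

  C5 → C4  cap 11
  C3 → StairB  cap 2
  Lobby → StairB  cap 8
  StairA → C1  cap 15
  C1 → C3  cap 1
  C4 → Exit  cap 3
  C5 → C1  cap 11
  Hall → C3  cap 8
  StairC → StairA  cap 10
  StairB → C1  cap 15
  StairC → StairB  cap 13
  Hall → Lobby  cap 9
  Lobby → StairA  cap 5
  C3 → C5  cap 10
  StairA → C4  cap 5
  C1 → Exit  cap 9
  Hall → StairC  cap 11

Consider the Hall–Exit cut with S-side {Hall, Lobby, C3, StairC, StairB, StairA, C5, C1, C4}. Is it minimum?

Given cut capacity: 9 + 3 = 12.
Augment Hall→Lobby→StairB→C1→Exit: bottleneck 8, flow now 8.
Augment Hall→Lobby→StairA→C1→Exit: bottleneck 1, flow now 9.
Augment Hall→C3→C5→C4→Exit: bottleneck 3, flow now 12.
No augmenting path remains; maximum flow = 12.
Cut capacity 12 equals the max flow, so it is a minimum cut.

Yes — it is a minimum cut (capacity 12).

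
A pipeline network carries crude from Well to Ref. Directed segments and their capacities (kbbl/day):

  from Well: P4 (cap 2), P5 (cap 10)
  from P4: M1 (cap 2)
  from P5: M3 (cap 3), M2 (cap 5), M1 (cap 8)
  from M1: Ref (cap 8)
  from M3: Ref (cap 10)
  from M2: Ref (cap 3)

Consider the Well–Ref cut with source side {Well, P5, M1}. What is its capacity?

Edges leaving {Well, P5, M1}: Well→P4 (2), P5→M3 (3), P5→M2 (5), M1→Ref (8).
Cut capacity = 2 + 3 + 5 + 8 = 18.

18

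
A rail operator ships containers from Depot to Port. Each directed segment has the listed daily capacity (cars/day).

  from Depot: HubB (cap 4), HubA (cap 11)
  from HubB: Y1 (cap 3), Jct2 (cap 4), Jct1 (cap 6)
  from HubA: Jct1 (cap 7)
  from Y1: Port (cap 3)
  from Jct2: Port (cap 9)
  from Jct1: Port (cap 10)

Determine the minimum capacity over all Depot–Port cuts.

Augment Depot→HubB→Y1→Port: bottleneck 3, flow now 3.
Augment Depot→HubB→Jct2→Port: bottleneck 1, flow now 4.
Augment Depot→HubA→Jct1→Port: bottleneck 7, flow now 11.
No augmenting path remains; maximum flow = 11.
By max-flow min-cut, the minimum cut capacity equals the max flow.
In the residual graph, reachable from Depot: {Depot, HubA}.
Min-cut edges: Depot→HubB (4), HubA→Jct1 (7); capacity 4 + 7 = 11.

11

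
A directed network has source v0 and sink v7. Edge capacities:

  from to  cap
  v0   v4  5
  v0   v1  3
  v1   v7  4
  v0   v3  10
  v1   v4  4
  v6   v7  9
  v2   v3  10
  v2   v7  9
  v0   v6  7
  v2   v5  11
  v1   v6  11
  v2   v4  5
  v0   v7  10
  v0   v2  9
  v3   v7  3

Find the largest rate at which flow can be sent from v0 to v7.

32

Augment v0→v7: bottleneck 10, flow now 10.
Augment v0→v1→v7: bottleneck 3, flow now 13.
Augment v0→v2→v7: bottleneck 9, flow now 22.
Augment v0→v3→v7: bottleneck 3, flow now 25.
Augment v0→v6→v7: bottleneck 7, flow now 32.
No augmenting path remains; maximum flow = 32.
In the residual graph, reachable from v0: {v0, v3, v4}.
Min-cut edges: v0→v1 (3), v0→v2 (9), v0→v6 (7), v0→v7 (10), v3→v7 (3); capacity 3 + 9 + 7 + 10 + 3 = 32.
This cut is saturated, so no flow can exceed 32.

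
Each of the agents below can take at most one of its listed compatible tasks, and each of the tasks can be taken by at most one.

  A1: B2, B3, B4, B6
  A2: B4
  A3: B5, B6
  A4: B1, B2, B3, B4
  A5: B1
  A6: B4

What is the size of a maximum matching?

Unit-capacity flow: source→left, listed edges, right→sink; max matching = max flow.
Augmenting path A1→B2 (+1); matched 1.
Augmenting path A2→B4 (+1); matched 2.
Augmenting path A3→B5 (+1); matched 3.
Augmenting path A4→B1 (+1); matched 4.
Augmenting path A5→B1→A4→B3 (+1); matched 5.
No augmenting path remains; maximum matching = 5.
König certificate: {A1, A3, A4, A5, B4} is a vertex cover of size 5 (every listed pair touches it), so no matching can be larger.

5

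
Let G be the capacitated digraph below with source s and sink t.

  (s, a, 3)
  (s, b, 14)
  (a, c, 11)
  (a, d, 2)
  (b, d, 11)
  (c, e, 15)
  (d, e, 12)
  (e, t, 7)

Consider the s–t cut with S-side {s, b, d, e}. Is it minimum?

No — its capacity is 10, but the minimum cut has capacity 7.

Given cut capacity: 3 + 7 = 10.
Augment s→a→c→e→t: bottleneck 3, flow now 3.
Augment s→b→d→e→t: bottleneck 4, flow now 7.
No augmenting path remains; maximum flow = 7.
In the residual graph, reachable from s: {s, a, b, c, d, e}.
Min-cut edges: e→t (7); capacity 7 = 7.
Cut capacity 10 exceeds the max flow 7, so it is not minimum.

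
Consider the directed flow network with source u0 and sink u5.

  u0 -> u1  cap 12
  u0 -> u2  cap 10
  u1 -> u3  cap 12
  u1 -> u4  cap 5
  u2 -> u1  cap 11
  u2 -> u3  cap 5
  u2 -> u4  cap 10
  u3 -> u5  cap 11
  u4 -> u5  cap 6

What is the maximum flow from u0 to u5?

17

Augment u0→u1→u3→u5: bottleneck 11, flow now 11.
Augment u0→u1→u4→u5: bottleneck 1, flow now 12.
Augment u0→u2→u4→u5: bottleneck 5, flow now 17.
No augmenting path remains; maximum flow = 17.
In the residual graph, reachable from u0: {u0, u1, u2, u3, u4}.
Min-cut edges: u3→u5 (11), u4→u5 (6); capacity 11 + 6 = 17.
This cut is saturated, so no flow can exceed 17.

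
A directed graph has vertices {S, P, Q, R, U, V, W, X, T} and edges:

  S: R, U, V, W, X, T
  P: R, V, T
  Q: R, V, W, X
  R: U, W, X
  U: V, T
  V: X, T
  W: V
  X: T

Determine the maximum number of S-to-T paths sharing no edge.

Assign every edge capacity 1; by Menger, the answer equals the max flow.
Path S→T (+1); total 1.
Path S→U→T (+1); total 2.
Path S→V→T (+1); total 3.
Path S→X→T (+1); total 4.
No residual S→T path; max flow = 4.
Certifying cut of size 4: {S→T, U→T, V→T, X→T}.

4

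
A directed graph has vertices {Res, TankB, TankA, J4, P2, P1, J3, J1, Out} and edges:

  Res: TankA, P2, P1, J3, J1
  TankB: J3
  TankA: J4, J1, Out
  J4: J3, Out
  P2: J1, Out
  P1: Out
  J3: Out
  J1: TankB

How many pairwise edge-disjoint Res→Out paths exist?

4

Assign every edge capacity 1; by Menger, the answer equals the max flow.
Path Res→TankA→Out (+1); total 1.
Path Res→P2→Out (+1); total 2.
Path Res→P1→Out (+1); total 3.
Path Res→J3→Out (+1); total 4.
No residual Res→Out path; max flow = 4.
Certifying cut of size 4: {J3→Out, Res→P1, Res→P2, Res→TankA}.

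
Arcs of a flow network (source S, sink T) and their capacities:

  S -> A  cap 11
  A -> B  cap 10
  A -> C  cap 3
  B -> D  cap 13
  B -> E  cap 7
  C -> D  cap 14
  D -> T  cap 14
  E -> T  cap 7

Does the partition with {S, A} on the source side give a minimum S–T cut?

No — its capacity is 13, but the minimum cut has capacity 11.

Given cut capacity: 10 + 3 = 13.
Augment S→A→B→D→T: bottleneck 10, flow now 10.
Augment S→A→C→D→T: bottleneck 1, flow now 11.
No augmenting path remains; maximum flow = 11.
In the residual graph, reachable from S: {S}.
Min-cut edges: S→A (11); capacity 11 = 11.
Cut capacity 13 exceeds the max flow 11, so it is not minimum.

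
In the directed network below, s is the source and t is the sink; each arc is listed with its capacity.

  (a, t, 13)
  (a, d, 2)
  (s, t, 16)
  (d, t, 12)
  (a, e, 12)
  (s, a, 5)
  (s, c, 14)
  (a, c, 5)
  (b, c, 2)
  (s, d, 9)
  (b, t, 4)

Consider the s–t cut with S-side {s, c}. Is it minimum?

Given cut capacity: 5 + 9 + 16 = 30.
Augment s→t: bottleneck 16, flow now 16.
Augment s→a→t: bottleneck 5, flow now 21.
Augment s→d→t: bottleneck 9, flow now 30.
No augmenting path remains; maximum flow = 30.
Cut capacity 30 equals the max flow, so it is a minimum cut.

Yes — it is a minimum cut (capacity 30).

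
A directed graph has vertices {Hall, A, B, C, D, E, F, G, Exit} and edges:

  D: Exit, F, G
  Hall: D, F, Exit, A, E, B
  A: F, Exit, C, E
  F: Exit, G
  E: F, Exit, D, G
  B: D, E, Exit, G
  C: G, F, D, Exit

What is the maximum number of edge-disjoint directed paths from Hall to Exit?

Assign every edge capacity 1; by Menger, the answer equals the max flow.
Path Hall→Exit (+1); total 1.
Path Hall→A→Exit (+1); total 2.
Path Hall→B→Exit (+1); total 3.
Path Hall→D→Exit (+1); total 4.
Path Hall→E→Exit (+1); total 5.
Path Hall→F→Exit (+1); total 6.
No residual Hall→Exit path; max flow = 6.
Certifying cut of size 6: {Hall→A, Hall→B, Hall→D, Hall→E, Hall→Exit, Hall→F}.

6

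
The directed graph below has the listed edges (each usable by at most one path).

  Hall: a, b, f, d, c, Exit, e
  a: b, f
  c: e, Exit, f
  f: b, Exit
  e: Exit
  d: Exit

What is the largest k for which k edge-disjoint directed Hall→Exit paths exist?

Assign every edge capacity 1; by Menger, the answer equals the max flow.
Path Hall→Exit (+1); total 1.
Path Hall→c→Exit (+1); total 2.
Path Hall→d→Exit (+1); total 3.
Path Hall→e→Exit (+1); total 4.
Path Hall→f→Exit (+1); total 5.
No residual Hall→Exit path; max flow = 5.
Certifying cut of size 5: {Hall→Exit, Hall→c, Hall→d, Hall→e, f→Exit}.

5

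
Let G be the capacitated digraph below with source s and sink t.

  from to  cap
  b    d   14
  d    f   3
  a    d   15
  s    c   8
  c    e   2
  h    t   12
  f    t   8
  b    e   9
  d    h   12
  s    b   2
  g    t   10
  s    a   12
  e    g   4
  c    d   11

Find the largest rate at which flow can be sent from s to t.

Augment s→a→d→f→t: bottleneck 3, flow now 3.
Augment s→a→d→h→t: bottleneck 9, flow now 12.
Augment s→b→d→h→t: bottleneck 2, flow now 14.
Augment s→c→d→h→t: bottleneck 1, flow now 15.
Augment s→c→e→g→t: bottleneck 2, flow now 17.
Augment s→c→d→b→e→g→t: bottleneck 2, flow now 19. (uses reverse residual edge)
No augmenting path remains; maximum flow = 19.
In the residual graph, reachable from s: {s, a, c, d}.
Min-cut edges: s→b (2), c→e (2), d→f (3), d→h (12); capacity 2 + 2 + 3 + 12 = 19.
This cut is saturated, so no flow can exceed 19.

19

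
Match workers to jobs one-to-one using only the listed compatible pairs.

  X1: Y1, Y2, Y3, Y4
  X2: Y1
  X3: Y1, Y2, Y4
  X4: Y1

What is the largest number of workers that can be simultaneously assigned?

3

Unit-capacity flow: source→left, listed edges, right→sink; max matching = max flow.
Augmenting path X1→Y1 (+1); matched 1.
Augmenting path X3→Y2 (+1); matched 2.
Augmenting path X2→Y1→X1→Y3 (+1); matched 3.
No augmenting path remains; maximum matching = 3.
König certificate: {X1, X3, Y1} is a vertex cover of size 3 (every listed pair touches it), so no matching can be larger.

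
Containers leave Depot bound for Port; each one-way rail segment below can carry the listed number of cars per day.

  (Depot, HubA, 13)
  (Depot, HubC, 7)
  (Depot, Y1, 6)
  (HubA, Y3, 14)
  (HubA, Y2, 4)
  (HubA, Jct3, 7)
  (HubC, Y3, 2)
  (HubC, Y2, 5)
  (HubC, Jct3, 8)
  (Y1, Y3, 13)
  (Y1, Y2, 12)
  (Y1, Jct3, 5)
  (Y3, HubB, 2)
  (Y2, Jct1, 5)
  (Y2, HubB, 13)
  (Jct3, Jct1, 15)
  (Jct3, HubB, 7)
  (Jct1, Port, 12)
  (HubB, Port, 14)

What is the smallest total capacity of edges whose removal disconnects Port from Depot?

26

Augment Depot→HubA→Y3→HubB→Port: bottleneck 2, flow now 2.
Augment Depot→HubA→Y2→Jct1→Port: bottleneck 4, flow now 6.
Augment Depot→HubA→Jct3→Jct1→Port: bottleneck 7, flow now 13.
Augment Depot→HubC→Y2→Jct1→Port: bottleneck 1, flow now 14.
Augment Depot→HubC→Y2→HubB→Port: bottleneck 4, flow now 18.
Augment Depot→HubC→Jct3→HubB→Port: bottleneck 2, flow now 20.
Augment Depot→Y1→Y2→HubB→Port: bottleneck 6, flow now 26.
No augmenting path remains; maximum flow = 26.
By max-flow min-cut, the minimum cut capacity equals the max flow.
In the residual graph, reachable from Depot: {Depot}.
Min-cut edges: Depot→HubA (13), Depot→HubC (7), Depot→Y1 (6); capacity 13 + 7 + 6 = 26.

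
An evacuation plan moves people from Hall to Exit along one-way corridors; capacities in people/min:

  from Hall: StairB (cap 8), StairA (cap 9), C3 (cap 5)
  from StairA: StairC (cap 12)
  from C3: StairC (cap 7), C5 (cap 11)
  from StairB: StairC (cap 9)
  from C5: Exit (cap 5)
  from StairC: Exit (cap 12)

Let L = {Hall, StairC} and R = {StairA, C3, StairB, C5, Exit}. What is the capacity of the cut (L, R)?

34

Edges leaving {Hall, StairC}: Hall→StairA (9), Hall→C3 (5), Hall→StairB (8), StairC→Exit (12).
Cut capacity = 9 + 5 + 8 + 12 = 34.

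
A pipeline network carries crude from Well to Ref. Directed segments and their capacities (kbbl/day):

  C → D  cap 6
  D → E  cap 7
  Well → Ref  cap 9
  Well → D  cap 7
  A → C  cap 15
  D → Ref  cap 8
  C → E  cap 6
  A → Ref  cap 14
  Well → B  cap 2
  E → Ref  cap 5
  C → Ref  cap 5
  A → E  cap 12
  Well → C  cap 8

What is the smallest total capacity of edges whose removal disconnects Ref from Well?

Augment Well→Ref: bottleneck 9, flow now 9.
Augment Well→C→Ref: bottleneck 5, flow now 14.
Augment Well→D→Ref: bottleneck 7, flow now 21.
Augment Well→C→D→Ref: bottleneck 1, flow now 22.
Augment Well→C→E→Ref: bottleneck 2, flow now 24.
No augmenting path remains; maximum flow = 24.
By max-flow min-cut, the minimum cut capacity equals the max flow.
In the residual graph, reachable from Well: {Well, B}.
Min-cut edges: Well→C (8), Well→D (7), Well→Ref (9); capacity 8 + 7 + 9 = 24.

24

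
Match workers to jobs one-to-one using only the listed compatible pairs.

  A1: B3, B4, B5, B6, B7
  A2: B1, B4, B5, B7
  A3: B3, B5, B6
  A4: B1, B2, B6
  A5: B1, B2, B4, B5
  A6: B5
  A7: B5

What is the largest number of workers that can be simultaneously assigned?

6

Unit-capacity flow: source→left, listed edges, right→sink; max matching = max flow.
Augmenting path A1→B3 (+1); matched 1.
Augmenting path A2→B1 (+1); matched 2.
Augmenting path A3→B5 (+1); matched 3.
Augmenting path A4→B2 (+1); matched 4.
Augmenting path A5→B4 (+1); matched 5.
Augmenting path A6→B5→A3→B6 (+1); matched 6.
No augmenting path remains; maximum matching = 6.
König certificate: {A1, A2, A3, A4, A5, B5} is a vertex cover of size 6 (every listed pair touches it), so no matching can be larger.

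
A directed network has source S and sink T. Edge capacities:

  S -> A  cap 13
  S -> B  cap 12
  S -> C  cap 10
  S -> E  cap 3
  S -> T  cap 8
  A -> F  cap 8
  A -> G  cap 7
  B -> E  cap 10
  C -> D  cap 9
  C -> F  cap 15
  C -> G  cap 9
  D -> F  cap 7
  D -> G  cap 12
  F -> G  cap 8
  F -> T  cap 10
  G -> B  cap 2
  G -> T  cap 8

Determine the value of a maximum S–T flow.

26

Augment S→T: bottleneck 8, flow now 8.
Augment S→A→F→T: bottleneck 8, flow now 16.
Augment S→A→G→T: bottleneck 5, flow now 21.
Augment S→C→F→T: bottleneck 2, flow now 23.
Augment S→C→G→T: bottleneck 3, flow now 26.
No augmenting path remains; maximum flow = 26.
In the residual graph, reachable from S: {S, A, B, C, D, E, F, G}.
Min-cut edges: S→T (8), F→T (10), G→T (8); capacity 8 + 10 + 8 = 26.
This cut is saturated, so no flow can exceed 26.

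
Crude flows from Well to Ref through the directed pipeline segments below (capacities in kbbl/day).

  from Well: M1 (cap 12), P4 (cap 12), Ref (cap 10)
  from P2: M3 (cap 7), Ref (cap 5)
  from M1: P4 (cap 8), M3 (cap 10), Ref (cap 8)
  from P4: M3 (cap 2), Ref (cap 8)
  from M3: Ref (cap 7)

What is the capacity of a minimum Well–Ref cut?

32

Augment Well→Ref: bottleneck 10, flow now 10.
Augment Well→M1→Ref: bottleneck 8, flow now 18.
Augment Well→P4→Ref: bottleneck 8, flow now 26.
Augment Well→M1→M3→Ref: bottleneck 4, flow now 30.
Augment Well→P4→M3→Ref: bottleneck 2, flow now 32.
No augmenting path remains; maximum flow = 32.
By max-flow min-cut, the minimum cut capacity equals the max flow.
In the residual graph, reachable from Well: {Well, P4}.
Min-cut edges: Well→M1 (12), Well→Ref (10), P4→M3 (2), P4→Ref (8); capacity 12 + 10 + 2 + 8 = 32.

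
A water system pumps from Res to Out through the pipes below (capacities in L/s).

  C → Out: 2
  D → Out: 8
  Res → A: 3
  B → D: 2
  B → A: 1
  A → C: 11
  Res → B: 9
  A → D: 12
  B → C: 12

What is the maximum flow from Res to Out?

Augment Res→A→C→Out: bottleneck 2, flow now 2.
Augment Res→A→D→Out: bottleneck 1, flow now 3.
Augment Res→B→D→Out: bottleneck 2, flow now 5.
Augment Res→B→A→D→Out: bottleneck 1, flow now 6.
Augment Res→B→C→A→D→Out: bottleneck 2, flow now 8. (uses reverse residual edge)
No augmenting path remains; maximum flow = 8.
In the residual graph, reachable from Res: {Res, B, C}.
Min-cut edges: Res→A (3), B→A (1), B→D (2), C→Out (2); capacity 3 + 1 + 2 + 2 = 8.
This cut is saturated, so no flow can exceed 8.

8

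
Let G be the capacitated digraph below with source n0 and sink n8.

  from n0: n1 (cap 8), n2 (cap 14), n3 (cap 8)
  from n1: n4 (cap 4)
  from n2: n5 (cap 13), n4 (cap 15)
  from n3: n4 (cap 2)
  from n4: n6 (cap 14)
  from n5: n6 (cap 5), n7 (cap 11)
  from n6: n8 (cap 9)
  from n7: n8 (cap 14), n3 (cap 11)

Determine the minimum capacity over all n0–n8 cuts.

20

Augment n0→n1→n4→n6→n8: bottleneck 4, flow now 4.
Augment n0→n2→n4→n6→n8: bottleneck 5, flow now 9.
Augment n0→n2→n5→n7→n8: bottleneck 9, flow now 18.
Augment n0→n3→n4→n2→n5→n7→n8: bottleneck 2, flow now 20. (uses reverse residual edge)
No augmenting path remains; maximum flow = 20.
By max-flow min-cut, the minimum cut capacity equals the max flow.
In the residual graph, reachable from n0: {n0, n1, n3}.
Min-cut edges: n0→n2 (14), n1→n4 (4), n3→n4 (2); capacity 14 + 4 + 2 = 20.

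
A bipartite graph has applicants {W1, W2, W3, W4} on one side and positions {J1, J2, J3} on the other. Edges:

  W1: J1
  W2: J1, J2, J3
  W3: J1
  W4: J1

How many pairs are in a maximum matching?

Unit-capacity flow: source→left, listed edges, right→sink; max matching = max flow.
Augmenting path W1→J1 (+1); matched 1.
Augmenting path W2→J2 (+1); matched 2.
No augmenting path remains; maximum matching = 2.
König certificate: {W2, J1} is a vertex cover of size 2 (every listed pair touches it), so no matching can be larger.

2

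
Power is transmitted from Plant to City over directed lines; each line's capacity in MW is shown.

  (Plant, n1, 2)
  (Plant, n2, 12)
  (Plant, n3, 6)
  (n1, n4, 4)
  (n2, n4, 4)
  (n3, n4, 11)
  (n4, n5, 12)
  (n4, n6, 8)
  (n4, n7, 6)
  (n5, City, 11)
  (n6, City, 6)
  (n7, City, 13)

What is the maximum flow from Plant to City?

Augment Plant→n1→n4→n5→City: bottleneck 2, flow now 2.
Augment Plant→n2→n4→n5→City: bottleneck 4, flow now 6.
Augment Plant→n3→n4→n5→City: bottleneck 5, flow now 11.
Augment Plant→n3→n4→n6→City: bottleneck 1, flow now 12.
No augmenting path remains; maximum flow = 12.
In the residual graph, reachable from Plant: {Plant, n2}.
Min-cut edges: Plant→n1 (2), Plant→n3 (6), n2→n4 (4); capacity 2 + 6 + 4 = 12.
This cut is saturated, so no flow can exceed 12.

12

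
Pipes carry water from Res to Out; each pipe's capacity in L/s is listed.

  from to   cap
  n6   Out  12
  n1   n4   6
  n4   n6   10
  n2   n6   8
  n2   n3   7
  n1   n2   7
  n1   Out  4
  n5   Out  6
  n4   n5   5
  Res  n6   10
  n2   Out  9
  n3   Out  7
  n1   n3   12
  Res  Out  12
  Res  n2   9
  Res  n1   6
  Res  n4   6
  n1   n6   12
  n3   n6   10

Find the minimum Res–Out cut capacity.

Augment Res→Out: bottleneck 12, flow now 12.
Augment Res→n1→Out: bottleneck 4, flow now 16.
Augment Res→n2→Out: bottleneck 9, flow now 25.
Augment Res→n6→Out: bottleneck 10, flow now 35.
Augment Res→n1→n3→Out: bottleneck 2, flow now 37.
Augment Res→n4→n5→Out: bottleneck 5, flow now 42.
Augment Res→n4→n6→Out: bottleneck 1, flow now 43.
No augmenting path remains; maximum flow = 43.
By max-flow min-cut, the minimum cut capacity equals the max flow.
In the residual graph, reachable from Res: {Res}.
Min-cut edges: Res→n1 (6), Res→n2 (9), Res→n4 (6), Res→n6 (10), Res→Out (12); capacity 6 + 9 + 6 + 10 + 12 = 43.

43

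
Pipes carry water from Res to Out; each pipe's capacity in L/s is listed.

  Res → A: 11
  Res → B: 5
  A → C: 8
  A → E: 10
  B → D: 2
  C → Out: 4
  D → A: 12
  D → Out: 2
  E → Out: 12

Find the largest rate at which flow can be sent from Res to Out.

13

Augment Res→A→C→Out: bottleneck 4, flow now 4.
Augment Res→A→E→Out: bottleneck 7, flow now 11.
Augment Res→B→D→Out: bottleneck 2, flow now 13.
No augmenting path remains; maximum flow = 13.
In the residual graph, reachable from Res: {Res, B}.
Min-cut edges: Res→A (11), B→D (2); capacity 11 + 2 = 13.
This cut is saturated, so no flow can exceed 13.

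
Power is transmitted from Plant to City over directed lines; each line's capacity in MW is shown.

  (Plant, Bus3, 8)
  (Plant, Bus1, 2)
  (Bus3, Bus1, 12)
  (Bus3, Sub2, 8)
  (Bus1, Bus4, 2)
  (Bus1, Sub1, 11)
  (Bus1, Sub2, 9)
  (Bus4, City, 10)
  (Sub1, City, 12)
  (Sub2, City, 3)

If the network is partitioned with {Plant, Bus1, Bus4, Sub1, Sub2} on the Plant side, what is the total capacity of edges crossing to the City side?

33

Edges leaving {Plant, Bus1, Bus4, Sub1, Sub2}: Plant→Bus3 (8), Bus4→City (10), Sub1→City (12), Sub2→City (3).
Cut capacity = 8 + 10 + 12 + 3 = 33.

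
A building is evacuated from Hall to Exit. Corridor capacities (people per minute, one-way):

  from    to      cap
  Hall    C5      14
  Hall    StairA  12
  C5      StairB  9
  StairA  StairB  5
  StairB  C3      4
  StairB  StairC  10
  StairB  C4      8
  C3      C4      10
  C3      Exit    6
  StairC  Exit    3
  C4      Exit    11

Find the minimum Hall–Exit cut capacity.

14

Augment Hall→C5→StairB→C3→Exit: bottleneck 4, flow now 4.
Augment Hall→C5→StairB→StairC→Exit: bottleneck 3, flow now 7.
Augment Hall→C5→StairB→C4→Exit: bottleneck 2, flow now 9.
Augment Hall→StairA→StairB→C4→Exit: bottleneck 5, flow now 14.
No augmenting path remains; maximum flow = 14.
By max-flow min-cut, the minimum cut capacity equals the max flow.
In the residual graph, reachable from Hall: {Hall, C5, StairA}.
Min-cut edges: C5→StairB (9), StairA→StairB (5); capacity 9 + 5 = 14.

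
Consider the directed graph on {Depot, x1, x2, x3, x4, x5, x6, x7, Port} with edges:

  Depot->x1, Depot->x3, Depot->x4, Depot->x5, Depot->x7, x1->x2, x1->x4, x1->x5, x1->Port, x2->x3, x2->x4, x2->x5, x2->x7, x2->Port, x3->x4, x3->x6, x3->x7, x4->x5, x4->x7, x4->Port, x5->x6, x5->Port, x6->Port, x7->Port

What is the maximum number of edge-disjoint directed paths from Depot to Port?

Assign every edge capacity 1; by Menger, the answer equals the max flow.
Path Depot→x1→Port (+1); total 1.
Path Depot→x4→Port (+1); total 2.
Path Depot→x5→Port (+1); total 3.
Path Depot→x7→Port (+1); total 4.
Path Depot→x3→x6→Port (+1); total 5.
No residual Depot→Port path; max flow = 5.
Certifying cut of size 5: {Depot→x1, Depot→x3, Depot→x4, Depot→x5, Depot→x7}.

5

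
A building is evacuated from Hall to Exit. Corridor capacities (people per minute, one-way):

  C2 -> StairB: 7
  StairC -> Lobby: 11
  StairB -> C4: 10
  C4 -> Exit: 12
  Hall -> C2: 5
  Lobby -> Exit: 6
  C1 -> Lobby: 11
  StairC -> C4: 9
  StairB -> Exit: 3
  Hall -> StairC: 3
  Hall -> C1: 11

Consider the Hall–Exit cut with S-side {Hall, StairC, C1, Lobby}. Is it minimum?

No — its capacity is 20, but the minimum cut has capacity 14.

Given cut capacity: 5 + 9 + 6 = 20.
Augment Hall→StairC→Lobby→Exit: bottleneck 3, flow now 3.
Augment Hall→C2→StairB→Exit: bottleneck 3, flow now 6.
Augment Hall→C1→Lobby→Exit: bottleneck 3, flow now 9.
Augment Hall→C2→StairB→C4→Exit: bottleneck 2, flow now 11.
Augment Hall→C1→Lobby→StairC→C4→Exit: bottleneck 3, flow now 14. (uses reverse residual edge)
No augmenting path remains; maximum flow = 14.
In the residual graph, reachable from Hall: {Hall, C1, Lobby}.
Min-cut edges: Hall→StairC (3), Hall→C2 (5), Lobby→Exit (6); capacity 3 + 5 + 6 = 14.
Cut capacity 20 exceeds the max flow 14, so it is not minimum.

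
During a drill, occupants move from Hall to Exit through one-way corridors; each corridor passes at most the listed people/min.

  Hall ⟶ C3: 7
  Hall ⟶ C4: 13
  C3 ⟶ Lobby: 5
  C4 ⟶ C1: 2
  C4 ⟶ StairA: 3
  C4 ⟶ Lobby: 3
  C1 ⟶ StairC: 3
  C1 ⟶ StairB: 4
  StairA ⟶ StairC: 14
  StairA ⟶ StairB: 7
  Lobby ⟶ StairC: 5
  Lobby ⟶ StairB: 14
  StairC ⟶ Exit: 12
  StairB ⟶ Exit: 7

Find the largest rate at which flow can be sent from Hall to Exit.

Augment Hall→C3→Lobby→StairC→Exit: bottleneck 5, flow now 5.
Augment Hall→C4→C1→StairC→Exit: bottleneck 2, flow now 7.
Augment Hall→C4→StairA→StairC→Exit: bottleneck 3, flow now 10.
Augment Hall→C4→Lobby→StairB→Exit: bottleneck 3, flow now 13.
No augmenting path remains; maximum flow = 13.
In the residual graph, reachable from Hall: {Hall, C3, C4}.
Min-cut edges: C3→Lobby (5), C4→C1 (2), C4→StairA (3), C4→Lobby (3); capacity 5 + 2 + 3 + 3 = 13.
This cut is saturated, so no flow can exceed 13.

13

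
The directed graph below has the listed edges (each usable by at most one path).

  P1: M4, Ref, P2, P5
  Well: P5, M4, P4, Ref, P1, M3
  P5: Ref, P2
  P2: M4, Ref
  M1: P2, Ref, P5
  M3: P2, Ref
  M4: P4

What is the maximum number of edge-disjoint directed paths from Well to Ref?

4

Assign every edge capacity 1; by Menger, the answer equals the max flow.
Path Well→Ref (+1); total 1.
Path Well→P1→Ref (+1); total 2.
Path Well→M3→Ref (+1); total 3.
Path Well→P5→Ref (+1); total 4.
No residual Well→Ref path; max flow = 4.
Certifying cut of size 4: {Well→M3, Well→P1, Well→P5, Well→Ref}.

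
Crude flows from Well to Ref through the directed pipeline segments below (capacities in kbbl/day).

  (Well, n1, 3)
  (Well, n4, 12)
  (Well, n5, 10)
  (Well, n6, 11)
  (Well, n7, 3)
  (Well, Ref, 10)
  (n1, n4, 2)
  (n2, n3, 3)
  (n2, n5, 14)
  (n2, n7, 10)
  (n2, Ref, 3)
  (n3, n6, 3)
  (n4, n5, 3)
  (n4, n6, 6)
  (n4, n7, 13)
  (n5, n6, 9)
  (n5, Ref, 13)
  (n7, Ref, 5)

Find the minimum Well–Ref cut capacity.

Augment Well→Ref: bottleneck 10, flow now 10.
Augment Well→n5→Ref: bottleneck 10, flow now 20.
Augment Well→n7→Ref: bottleneck 3, flow now 23.
Augment Well→n4→n5→Ref: bottleneck 3, flow now 26.
Augment Well→n4→n7→Ref: bottleneck 2, flow now 28.
No augmenting path remains; maximum flow = 28.
By max-flow min-cut, the minimum cut capacity equals the max flow.
In the residual graph, reachable from Well: {Well, n1, n4, n6, n7}.
Min-cut edges: Well→n5 (10), Well→Ref (10), n4→n5 (3), n7→Ref (5); capacity 10 + 10 + 3 + 5 = 28.

28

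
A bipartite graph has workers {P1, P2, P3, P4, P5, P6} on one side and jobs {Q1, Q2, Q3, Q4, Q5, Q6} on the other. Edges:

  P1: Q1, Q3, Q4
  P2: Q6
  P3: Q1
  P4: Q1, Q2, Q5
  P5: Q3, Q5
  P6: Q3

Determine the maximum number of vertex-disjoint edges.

Unit-capacity flow: source→left, listed edges, right→sink; max matching = max flow.
Augmenting path P1→Q1 (+1); matched 1.
Augmenting path P2→Q6 (+1); matched 2.
Augmenting path P4→Q2 (+1); matched 3.
Augmenting path P5→Q3 (+1); matched 4.
Augmenting path P3→Q1→P1→Q4 (+1); matched 5.
Augmenting path P6→Q3→P5→Q5 (+1); matched 6.
No augmenting path remains; maximum matching = 6.
König certificate: {P1, P2, P3, P4, P5, P6} is a vertex cover of size 6 (every listed pair touches it), so no matching can be larger.

6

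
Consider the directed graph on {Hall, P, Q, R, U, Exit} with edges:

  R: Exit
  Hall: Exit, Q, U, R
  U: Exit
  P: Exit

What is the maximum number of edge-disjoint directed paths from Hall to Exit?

3

Assign every edge capacity 1; by Menger, the answer equals the max flow.
Path Hall→Exit (+1); total 1.
Path Hall→R→Exit (+1); total 2.
Path Hall→U→Exit (+1); total 3.
No residual Hall→Exit path; max flow = 3.
Certifying cut of size 3: {Hall→Exit, Hall→R, Hall→U}.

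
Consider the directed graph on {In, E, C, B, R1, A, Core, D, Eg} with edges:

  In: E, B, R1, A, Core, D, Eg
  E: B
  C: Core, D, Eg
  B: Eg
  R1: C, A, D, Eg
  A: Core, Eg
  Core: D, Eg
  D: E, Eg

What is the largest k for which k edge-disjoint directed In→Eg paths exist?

Assign every edge capacity 1; by Menger, the answer equals the max flow.
Path In→Eg (+1); total 1.
Path In→B→Eg (+1); total 2.
Path In→R1→Eg (+1); total 3.
Path In→A→Eg (+1); total 4.
Path In→Core→Eg (+1); total 5.
Path In→D→Eg (+1); total 6.
No residual In→Eg path; max flow = 6.
Certifying cut of size 6: {B→Eg, In→A, In→Core, In→D, In→Eg, In→R1}.

6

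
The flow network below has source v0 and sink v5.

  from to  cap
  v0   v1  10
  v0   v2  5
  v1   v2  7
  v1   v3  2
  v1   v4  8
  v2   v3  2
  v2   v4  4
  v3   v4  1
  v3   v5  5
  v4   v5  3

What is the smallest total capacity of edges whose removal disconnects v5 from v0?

7

Augment v0→v1→v3→v5: bottleneck 2, flow now 2.
Augment v0→v1→v4→v5: bottleneck 3, flow now 5.
Augment v0→v2→v3→v5: bottleneck 2, flow now 7.
No augmenting path remains; maximum flow = 7.
By max-flow min-cut, the minimum cut capacity equals the max flow.
In the residual graph, reachable from v0: {v0, v1, v2, v4}.
Min-cut edges: v1→v3 (2), v2→v3 (2), v4→v5 (3); capacity 2 + 2 + 3 = 7.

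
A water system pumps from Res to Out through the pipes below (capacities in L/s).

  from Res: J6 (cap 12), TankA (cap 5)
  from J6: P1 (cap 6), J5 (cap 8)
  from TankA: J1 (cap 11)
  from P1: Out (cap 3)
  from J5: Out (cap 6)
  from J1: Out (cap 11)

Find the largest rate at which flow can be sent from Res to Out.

Augment Res→J6→P1→Out: bottleneck 3, flow now 3.
Augment Res→J6→J5→Out: bottleneck 6, flow now 9.
Augment Res→TankA→J1→Out: bottleneck 5, flow now 14.
No augmenting path remains; maximum flow = 14.
In the residual graph, reachable from Res: {Res, J6, P1, J5}.
Min-cut edges: Res→TankA (5), P1→Out (3), J5→Out (6); capacity 5 + 3 + 6 = 14.
This cut is saturated, so no flow can exceed 14.

14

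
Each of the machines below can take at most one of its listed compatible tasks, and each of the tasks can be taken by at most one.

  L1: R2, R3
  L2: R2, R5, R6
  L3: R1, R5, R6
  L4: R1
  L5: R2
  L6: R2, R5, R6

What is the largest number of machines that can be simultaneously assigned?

Unit-capacity flow: source→left, listed edges, right→sink; max matching = max flow.
Augmenting path L1→R2 (+1); matched 1.
Augmenting path L2→R5 (+1); matched 2.
Augmenting path L3→R1 (+1); matched 3.
Augmenting path L6→R6 (+1); matched 4.
Augmenting path L5→R2→L1→R3 (+1); matched 5.
No augmenting path remains; maximum matching = 5.
König certificate: {L1, R1, R2, R5, R6} is a vertex cover of size 5 (every listed pair touches it), so no matching can be larger.

5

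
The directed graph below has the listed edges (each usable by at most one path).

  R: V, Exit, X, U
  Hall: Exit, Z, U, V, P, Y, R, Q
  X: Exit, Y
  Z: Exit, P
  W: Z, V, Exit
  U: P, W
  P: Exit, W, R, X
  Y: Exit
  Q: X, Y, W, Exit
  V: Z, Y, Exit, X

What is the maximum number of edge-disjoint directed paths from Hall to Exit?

8

Assign every edge capacity 1; by Menger, the answer equals the max flow.
Path Hall→Exit (+1); total 1.
Path Hall→P→Exit (+1); total 2.
Path Hall→Q→Exit (+1); total 3.
Path Hall→R→Exit (+1); total 4.
Path Hall→V→Exit (+1); total 5.
Path Hall→Y→Exit (+1); total 6.
Path Hall→Z→Exit (+1); total 7.
Path Hall→U→W→Exit (+1); total 8.
No residual Hall→Exit path; max flow = 8.
Certifying cut of size 8: {Hall→Exit, Hall→P, Hall→Q, Hall→R, Hall→U, Hall→V, Hall→Y, Hall→Z}.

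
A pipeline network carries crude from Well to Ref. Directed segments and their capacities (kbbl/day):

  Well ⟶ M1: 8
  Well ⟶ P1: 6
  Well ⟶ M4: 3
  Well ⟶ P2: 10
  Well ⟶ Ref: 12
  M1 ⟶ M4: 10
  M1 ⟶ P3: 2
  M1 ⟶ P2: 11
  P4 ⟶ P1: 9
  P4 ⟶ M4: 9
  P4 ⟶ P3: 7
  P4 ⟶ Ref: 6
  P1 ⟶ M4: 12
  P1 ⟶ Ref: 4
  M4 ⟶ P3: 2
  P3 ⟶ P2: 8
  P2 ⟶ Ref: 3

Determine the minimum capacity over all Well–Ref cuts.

19

Augment Well→Ref: bottleneck 12, flow now 12.
Augment Well→P1→Ref: bottleneck 4, flow now 16.
Augment Well→P2→Ref: bottleneck 3, flow now 19.
No augmenting path remains; maximum flow = 19.
By max-flow min-cut, the minimum cut capacity equals the max flow.
In the residual graph, reachable from Well: {Well, M1, P1, M4, P3, P2}.
Min-cut edges: Well→Ref (12), P1→Ref (4), P2→Ref (3); capacity 12 + 4 + 3 = 19.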